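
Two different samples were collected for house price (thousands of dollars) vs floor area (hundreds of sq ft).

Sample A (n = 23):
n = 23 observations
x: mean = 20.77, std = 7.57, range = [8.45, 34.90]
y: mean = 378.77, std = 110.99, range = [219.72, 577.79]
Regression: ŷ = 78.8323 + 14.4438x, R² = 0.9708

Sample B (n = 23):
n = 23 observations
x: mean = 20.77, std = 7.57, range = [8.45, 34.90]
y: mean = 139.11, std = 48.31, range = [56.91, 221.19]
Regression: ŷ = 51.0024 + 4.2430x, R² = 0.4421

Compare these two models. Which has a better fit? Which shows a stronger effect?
Model A has the better fit (R² = 0.9708 vs 0.4421). Model A shows the stronger effect (|β₁| = 14.4438 vs 4.2430).

Model Comparison:

Fit — compare R²:
- Model A: R² = 0.9708 → 97.08% of variance in house price explained
- Model B: R² = 0.4421 → 44.21% of variance in house price explained
- 0.9708 > 0.4421 → Model A has the better fit

Strength of effect — compare |β₁|:
- Model A: β₁ = 14.4438 → predicted house price rises 14.4438 thousand dollars per additional hundred sq ft of floor area
- Model B: β₁ = 4.2430 → predicted house price rises 4.2430 thousand dollars per additional hundred sq ft of floor area
- |14.4438| > |4.2430| → Model A shows the stronger marginal effect

Notes:
- A better fit (higher R²) doesn't necessarily mean a more important relationship.
- A steeper slope doesn't make a better model if the scatter around the line is large.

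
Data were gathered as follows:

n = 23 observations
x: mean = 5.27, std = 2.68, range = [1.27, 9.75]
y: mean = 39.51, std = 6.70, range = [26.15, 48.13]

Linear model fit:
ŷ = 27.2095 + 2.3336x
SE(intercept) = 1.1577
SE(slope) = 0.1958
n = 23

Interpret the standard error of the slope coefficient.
The slope 2.3336 is pinned down to within about ±0.1958 (one SE) by these data — relative uncertainty 8.4%, i.e. precise.

SE(β̂₁) = 0.1958 says: if we drew many samples of n = 23 from the same population and refit each time, the fitted slopes would scatter with a standard deviation of roughly 0.1958 around the true β₁.

Relative precision:
- SE / |β̂₁| = 0.1958 / 2.3336 = 8.4%
- Rule of thumb (under 20%: precise; 20% to under 50%: moderately precise; 50% or more: imprecise) → precise

Link to the t-test: t = β̂₁ / SE(β̂₁) = 2.3336 / 0.1958 = 11.9183, the statistic for H₀: β₁ = 0.

What drives SE(β̂₁): more residual scatter → larger SE; larger n (here n = 23) → smaller SE.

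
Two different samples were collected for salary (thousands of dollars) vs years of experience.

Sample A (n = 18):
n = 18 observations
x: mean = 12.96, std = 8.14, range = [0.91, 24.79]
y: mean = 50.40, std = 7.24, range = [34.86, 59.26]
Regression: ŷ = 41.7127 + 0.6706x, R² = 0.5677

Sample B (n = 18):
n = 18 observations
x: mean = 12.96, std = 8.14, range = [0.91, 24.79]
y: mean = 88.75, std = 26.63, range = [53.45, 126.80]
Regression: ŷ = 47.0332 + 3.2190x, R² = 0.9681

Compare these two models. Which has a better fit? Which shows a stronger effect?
Model B has the better fit (R² = 0.9681 vs 0.5677). Model B shows the stronger effect (|β₁| = 3.2190 vs 0.6706).

Model Comparison:

Fit — compare R²:
- Model A: R² = 0.5677 → 56.77% of variance in salary explained
- Model B: R² = 0.9681 → 96.81% of variance in salary explained
- 0.9681 > 0.5677 → Model B has the better fit

Which has the larger per-year effect? (|β₁|)
- Model A: β₁ = 0.6706 → predicted salary rises 0.6706 thousand dollars per additional year of experience
- Model B: β₁ = 3.2190 → predicted salary rises 3.2190 thousand dollars per additional year of experience
- |0.6706| < |3.2190| → Model B shows the stronger marginal effect

Note: A steeper slope doesn't make a better model if the scatter around the line is large.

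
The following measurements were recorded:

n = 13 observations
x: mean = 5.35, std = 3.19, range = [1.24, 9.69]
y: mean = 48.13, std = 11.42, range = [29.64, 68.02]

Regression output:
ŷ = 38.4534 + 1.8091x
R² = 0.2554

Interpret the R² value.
About 25.54% of the variability in y is accounted for by the regression on x (R² = 0.2554) — a weak linear fit.

R² = 1 − SS_res/SS_tot compares the residual scatter to the total scatter of y about its mean.

Here R² = 0.2554:
- Explained: 25.54% of the variation in y
- Unexplained (residual): 100% − 25.54% = 74.46%
- Rule of thumb (below 0.3 weak; 0.3 to below 0.7 moderate; 0.7 and above strong) → weak

Calculation: R² = 1 − (SS_res / SS_tot), where SS_res is the sum of squared residuals and SS_tot the total sum of squares.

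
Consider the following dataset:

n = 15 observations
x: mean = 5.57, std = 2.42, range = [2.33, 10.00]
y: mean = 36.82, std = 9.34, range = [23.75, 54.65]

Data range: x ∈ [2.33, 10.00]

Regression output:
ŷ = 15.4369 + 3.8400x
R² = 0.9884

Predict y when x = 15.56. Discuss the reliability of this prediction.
ŷ = 75.1873 (extrapolation — x = 15.56 lies outside [2.33, 10.00], so reliability is low).

Prediction calculation:
ŷ = 15.4369 + 3.8400 × 15.56
ŷ = 75.1873

Reliability:
- Data range: x ∈ [2.33, 10.00]
- Prediction point: x = 15.56 is 5.56 units above the observed range → this is EXTRAPOLATION, not interpolation

Why that matters here:
- R² describes fit only over the sampled x values; it says nothing about behaviour beyond them
- The linear relationship may not hold outside the observed range
- The standard error of prediction grows with (x − x̄)², and x = 15.56 is far from x̄ = 5.57

Report the number if required, but flag clearly that it is an extrapolation.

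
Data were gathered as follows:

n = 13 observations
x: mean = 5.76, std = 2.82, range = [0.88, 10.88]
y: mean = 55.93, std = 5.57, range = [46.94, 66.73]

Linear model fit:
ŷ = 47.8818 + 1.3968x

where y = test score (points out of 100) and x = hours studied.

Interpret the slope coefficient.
An increase of one hour in study time is associated with a 1.3968 points increase in predicted test score.

The slope coefficient β₁ = 1.3968 represents the marginal effect of study time on test score.

Interpretation:
- Study time up by 1 hour → predicted test score increases by 1.3968 points
- This is a linear approximation: the same per-unit change is assumed across the whole observed x range
- The sign (+) gives the direction; the magnitude 1.3968 gives the size of the effect per hour

(β₀ = 47.8818 is the fitted value at x = 0 and is not part of the slope interpretation.)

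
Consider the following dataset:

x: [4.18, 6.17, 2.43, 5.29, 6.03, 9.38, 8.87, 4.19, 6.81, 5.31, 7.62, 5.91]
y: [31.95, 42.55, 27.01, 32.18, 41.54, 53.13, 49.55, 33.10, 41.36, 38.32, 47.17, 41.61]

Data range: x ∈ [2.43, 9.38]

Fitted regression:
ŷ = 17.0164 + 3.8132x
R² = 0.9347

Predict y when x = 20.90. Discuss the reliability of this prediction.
ŷ = 96.7123 (extrapolation — x = 20.90 lies outside [2.43, 9.38], so reliability is low).

Prediction calculation:
ŷ = 17.0164 + 3.8132 × 20.90
ŷ = 96.7123

Reliability:
- Data range: x ∈ [2.43, 9.38]
- Prediction point: x = 20.90 is 11.52 units above the observed range → this is EXTRAPOLATION, not interpolation

Why that matters here:
- Real relationships often flatten, saturate, or turn nonlinear at extremes
- The standard error of prediction grows with (x − x̄)², and x = 20.90 is far from x̄ = 6.02

A defensible statement: 'if the linear trend continued to x = 20.90, y would be about 96.7123' — the premise is untested.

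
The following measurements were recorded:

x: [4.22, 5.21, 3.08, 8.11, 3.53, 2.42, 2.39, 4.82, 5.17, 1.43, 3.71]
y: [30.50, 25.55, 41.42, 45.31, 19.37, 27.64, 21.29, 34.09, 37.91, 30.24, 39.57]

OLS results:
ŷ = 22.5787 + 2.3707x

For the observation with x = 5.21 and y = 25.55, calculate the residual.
Residual = -9.3800

The residual is the difference between the actual value and the predicted value:

Residual = y - ŷ

Step 1: Calculate predicted value
ŷ = 22.5787 + 2.3707 × 5.21
ŷ = 34.9300

Step 2: Calculate residual
Residual = 25.55 - 34.9300
Residual = -9.3800

Interpretation: the model overestimates the actual value by 9.3800 at this point (negative residual → observation lies below the fitted line).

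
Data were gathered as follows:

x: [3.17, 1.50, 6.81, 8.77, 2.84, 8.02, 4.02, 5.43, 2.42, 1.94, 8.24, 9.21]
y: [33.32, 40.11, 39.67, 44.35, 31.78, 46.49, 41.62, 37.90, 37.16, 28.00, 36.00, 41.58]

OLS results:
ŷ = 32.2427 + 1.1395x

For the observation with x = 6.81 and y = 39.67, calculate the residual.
Residual = -0.3327

The residual is the difference between the actual value and the predicted value:

Residual = y - ŷ

Step 1: Calculate predicted value
ŷ = 32.2427 + 1.1395 × 6.81
ŷ = 40.0027

Step 2: Calculate residual
Residual = 39.67 - 40.0027
Residual = -0.3327

Sign check: y < ŷ, so the point is below the line and the fit overestimates here.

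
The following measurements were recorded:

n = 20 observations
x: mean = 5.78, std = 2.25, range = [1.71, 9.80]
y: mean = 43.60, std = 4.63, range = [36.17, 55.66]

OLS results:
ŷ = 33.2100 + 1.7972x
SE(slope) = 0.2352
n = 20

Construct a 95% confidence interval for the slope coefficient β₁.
The 95% CI for β₁ is (1.3031, 2.2913)

Confidence interval for the slope:

The 95% CI for β₁ is: β̂₁ ± t*(α/2, n-2) × SE(β̂₁)

Step 1: Find critical t-value
- Confidence level = 0.95
- Degrees of freedom = n - 2 = 20 - 2 = 18
- t*(α/2, 18) = 2.1009

Step 2: Calculate margin of error
Margin = 2.1009 × 0.2352 = 0.4941

Step 3: Construct interval
CI = 1.7972 ± 0.4941
CI = (1.3031, 2.2913)

Interpretation: We are 95% confident that the true slope β₁ lies between 1.3031 and 2.2913.
Both endpoints are positive, so the data support a genuinely positive slope at this confidence level.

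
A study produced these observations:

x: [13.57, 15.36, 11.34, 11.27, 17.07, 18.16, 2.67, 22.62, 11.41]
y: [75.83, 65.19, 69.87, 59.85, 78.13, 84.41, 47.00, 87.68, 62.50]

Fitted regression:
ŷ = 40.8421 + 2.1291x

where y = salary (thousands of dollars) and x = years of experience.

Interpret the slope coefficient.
For each additional year of experience, predicted salary increases by approximately 2.1291 thousand dollars.

The slope coefficient β₁ = 2.1291 represents the marginal effect of experience on salary.

Interpretation:
- Experience up by 1 year → predicted salary increases by 2.1291 thousand dollars
- This is a linear approximation: the same per-unit change is assumed across the whole observed x range

The intercept β₀ = 40.8421 is the predicted salary when experience = 0; since the smallest observed x is 2.67, this is an extrapolation and mainly anchors the line.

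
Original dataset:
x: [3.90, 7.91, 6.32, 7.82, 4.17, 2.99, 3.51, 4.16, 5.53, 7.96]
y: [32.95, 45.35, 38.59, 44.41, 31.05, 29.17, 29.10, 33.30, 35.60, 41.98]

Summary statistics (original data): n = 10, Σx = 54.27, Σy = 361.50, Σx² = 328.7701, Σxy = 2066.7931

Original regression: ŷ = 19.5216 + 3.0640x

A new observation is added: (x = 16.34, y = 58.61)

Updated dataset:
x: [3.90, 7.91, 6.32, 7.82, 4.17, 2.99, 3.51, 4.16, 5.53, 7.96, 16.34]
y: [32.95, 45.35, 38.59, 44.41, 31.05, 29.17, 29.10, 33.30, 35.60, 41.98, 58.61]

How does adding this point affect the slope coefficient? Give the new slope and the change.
New slope β₁ = 2.2998 versus 3.0640 before: a change of -0.7642 (-24.9%).

x = 16.34 lies well outside the original x-range [2.99, 7.96] (x̄ ≈ 5.43), so this observation has high leverage and can move the slope substantially.

Step 1: Update the sums with the new point (n goes from 10 to 11)
Σx  = 54.27 + 16.34 = 70.61
Σy  = 361.50 + 58.61 = 420.11
Σx² = 328.7701 + 16.34² = 328.7701 + 266.9956 = 595.7657
Σxy = 2066.7931 + 16.34×58.61 = 2066.7931 + 957.6874 = 3024.4805

Step 2: Recompute the slope with b₁ = (nΣxy − ΣxΣy) / (nΣx² − (Σx)²)
Numerator   = 11×3024.4805 − 70.61×420.11 = 33269.2855 − 29663.9671 = 3605.3184
Denominator = 11×595.7657 − 70.61² = 6553.4227 − 4985.7721 = 1567.6506
b₁(new) = 3605.3184 / 1567.6506 = 2.2998

(Same formula on the original sums: (10×2066.7931 − 54.27×361.50) / (10×328.7701 − 54.27²) = 1049.3260 / 342.4681 = 3.0640, matching the given fit.)

Step 3: Change in slope
Δβ₁ = 2.2998 − 3.0640 = -0.7642
Relative change = -0.7642 / 3.0640 × 100% = -24.9%
→ the slope decreases when the point is added.

Because the point sits below the extension of the original line at a high-leverage x, it tilts the fit down.
In practice: check such a point for data-entry or measurement error; examine leverage (hᵢ) and Cook's distance rather than deleting it automatically.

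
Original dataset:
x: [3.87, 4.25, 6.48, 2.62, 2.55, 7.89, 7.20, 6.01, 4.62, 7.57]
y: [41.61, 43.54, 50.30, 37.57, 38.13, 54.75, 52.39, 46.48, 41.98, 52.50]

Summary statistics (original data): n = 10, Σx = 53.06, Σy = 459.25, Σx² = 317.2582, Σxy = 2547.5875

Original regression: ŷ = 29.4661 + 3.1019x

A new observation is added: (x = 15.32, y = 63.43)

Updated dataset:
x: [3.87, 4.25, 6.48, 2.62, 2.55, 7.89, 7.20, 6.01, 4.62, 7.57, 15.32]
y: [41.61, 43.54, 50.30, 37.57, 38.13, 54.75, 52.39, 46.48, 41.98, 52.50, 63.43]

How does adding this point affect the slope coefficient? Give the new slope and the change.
Adding the point moves β₁ from 3.1019 to 2.1292, i.e. it decreases by 0.9727 (-31.4%).

The new point has HIGH LEVERAGE: x = 15.32 is far from the original mean x̄ = 53.06/10 ≈ 5.31 (original range [2.55, 7.89]).

Step 1: Update the sums with the new point (n goes from 10 to 11)
Σx  = 53.06 + 15.32 = 68.38
Σy  = 459.25 + 63.43 = 522.68
Σx² = 317.2582 + 15.32² = 317.2582 + 234.7024 = 551.9606
Σxy = 2547.5875 + 15.32×63.43 = 2547.5875 + 971.7476 = 3519.3351

Step 2: Recompute the slope with b₁ = (nΣxy − ΣxΣy) / (nΣx² − (Σx)²)
Numerator   = 11×3519.3351 − 68.38×522.68 = 38712.6861 − 35740.8584 = 2971.8277
Denominator = 11×551.9606 − 68.38² = 6071.5666 − 4675.8244 = 1395.7422
b₁(new) = 2971.8277 / 1395.7422 = 2.1292

(Same formula on the original sums: (10×2547.5875 − 53.06×459.25) / (10×317.2582 − 53.06²) = 1108.0700 / 357.2184 = 3.1019, matching the given fit.)

Step 3: Change in slope
Δβ₁ = 2.1292 − 3.1019 = -0.9727
Relative change = -0.9727 / 3.1019 × 100% = -31.4%
→ the slope decreases when the point is added.

Because the point sits below the extension of the original line at a high-leverage x, it tilts the fit down.
In practice: investigate whether it comes from the same population as the rest of the sample; examine leverage (hᵢ) and Cook's distance rather than deleting it automatically.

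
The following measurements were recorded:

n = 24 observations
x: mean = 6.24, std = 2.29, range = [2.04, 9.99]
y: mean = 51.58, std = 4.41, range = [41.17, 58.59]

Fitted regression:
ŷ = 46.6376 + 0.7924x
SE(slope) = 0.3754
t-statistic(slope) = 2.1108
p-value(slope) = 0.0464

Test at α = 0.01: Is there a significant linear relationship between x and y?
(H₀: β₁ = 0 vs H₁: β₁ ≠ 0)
Fail to reject H₀: p-value = 0.0464 ≥ α = 0.01. The linear relationship is not significant at the 1% level.

Hypothesis test for the slope coefficient:

H₀: β₁ = 0 (no linear relationship)
H₁: β₁ ≠ 0 (linear relationship exists)

Test statistic: t = β̂₁ / SE(β̂₁) = 0.7924 / 0.3754 = 2.1108

The p-value (0.0464) is the probability, under H₀, of a t-statistic at least as extreme as |t| = 2.1108 (two-sided, df = n − 2 = 22).

Decision rule: reject H₀ if p-value < α.
p-value = 0.0464 ≥ α = 0.01 → fail to reject H₀.

Conclusion: the linear association between x and y is not significant at the 1% level.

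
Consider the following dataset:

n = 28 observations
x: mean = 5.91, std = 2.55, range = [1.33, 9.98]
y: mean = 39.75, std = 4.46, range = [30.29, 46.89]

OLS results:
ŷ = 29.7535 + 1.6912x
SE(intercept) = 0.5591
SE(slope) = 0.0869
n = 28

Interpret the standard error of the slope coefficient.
SE(β̂₁) = 0.0869 is the estimated standard deviation of the slope estimate across repeated samples; relative to β̂₁ = 1.6912 that is 5.1%, a precise estimate.

What SE measures:
- The standard error quantifies the sampling variability of the coefficient estimate
- It is the estimated standard deviation of β̂₁ across hypothetical repeated samples of the same size
- Smaller SE → more precise estimate

Relative precision:
- SE / |β̂₁| = 0.0869 / 1.6912 = 5.1%
- Rule of thumb (under 20%: precise; 20% to under 50%: moderately precise; 50% or more: imprecise) → precise

Rough 95% range (±2 SE): 1.6912 ± 0.1738 → (1.5174, 1.8650).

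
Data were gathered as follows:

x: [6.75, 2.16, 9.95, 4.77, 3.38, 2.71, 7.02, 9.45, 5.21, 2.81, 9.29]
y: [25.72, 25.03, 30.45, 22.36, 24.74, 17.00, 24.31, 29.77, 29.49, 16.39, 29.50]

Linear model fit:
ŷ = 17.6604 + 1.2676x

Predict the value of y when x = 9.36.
ŷ = 29.5251

x = 9.36 lies inside the observed range [2.16, 9.95], so the fitted equation applies directly:

ŷ = 17.6604 + 1.2676 × 9.36
ŷ = 17.6604 + 11.8647
ŷ = 29.5251

This is the fitted mean response at that x — an individual observation would come with a wider prediction interval.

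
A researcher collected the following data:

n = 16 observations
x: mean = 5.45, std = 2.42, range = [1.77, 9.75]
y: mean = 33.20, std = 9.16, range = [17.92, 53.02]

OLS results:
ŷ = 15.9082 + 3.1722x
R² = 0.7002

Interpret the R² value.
The model explains 70.02% of the variance in y (R² = 0.7002), leaving 29.98% unexplained; the fit is strong.

R² = 1 − SS_res/SS_tot compares the residual scatter to the total scatter of y about its mean.

Here R² = 0.7002:
- Explained: 70.02% of the variation in y
- Unexplained (residual): 100% − 70.02% = 29.98%
- Rule of thumb (below 0.3 weak; 0.3 to below 0.7 moderate; 0.7 and above strong) → strong

Equivalently, for simple linear regression R² = r², so |r| = √0.7002 ≈ 0.8368.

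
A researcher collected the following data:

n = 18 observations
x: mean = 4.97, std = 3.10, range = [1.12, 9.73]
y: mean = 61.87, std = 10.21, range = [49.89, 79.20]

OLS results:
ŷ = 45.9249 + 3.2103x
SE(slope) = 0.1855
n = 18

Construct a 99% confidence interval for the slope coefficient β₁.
The 99% CI for β₁ is (2.6685, 3.7521)

Confidence interval for the slope:

The 99% CI for β₁ is: β̂₁ ± t*(α/2, n-2) × SE(β̂₁)

Step 1: Find critical t-value
- Confidence level = 0.99
- Degrees of freedom = n - 2 = 18 - 2 = 16
- t*(α/2, 16) = 2.9208

Step 2: Calculate margin of error
Margin = 2.9208 × 0.1855 = 0.5418

Step 3: Construct interval
CI = 3.2103 ± 0.5418
CI = (2.6685, 3.7521)

Interpretation: intervals built this way capture the true β₁ in 99% of repeated samples; here the plausible range for the per-unit effect of x on y is 2.6685 to 3.7521.
Both endpoints are positive, so the data support a genuinely positive slope at this confidence level.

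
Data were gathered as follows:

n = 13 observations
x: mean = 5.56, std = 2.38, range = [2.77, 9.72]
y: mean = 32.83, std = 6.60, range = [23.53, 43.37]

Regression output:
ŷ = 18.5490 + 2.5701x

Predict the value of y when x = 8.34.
ŷ = 39.9836

x = 8.34 lies inside the observed range [2.77, 9.72], so the fitted equation applies directly:

ŷ = 18.5490 + 2.5701 × 8.34
ŷ = 18.5490 + 21.4346
ŷ = 39.9836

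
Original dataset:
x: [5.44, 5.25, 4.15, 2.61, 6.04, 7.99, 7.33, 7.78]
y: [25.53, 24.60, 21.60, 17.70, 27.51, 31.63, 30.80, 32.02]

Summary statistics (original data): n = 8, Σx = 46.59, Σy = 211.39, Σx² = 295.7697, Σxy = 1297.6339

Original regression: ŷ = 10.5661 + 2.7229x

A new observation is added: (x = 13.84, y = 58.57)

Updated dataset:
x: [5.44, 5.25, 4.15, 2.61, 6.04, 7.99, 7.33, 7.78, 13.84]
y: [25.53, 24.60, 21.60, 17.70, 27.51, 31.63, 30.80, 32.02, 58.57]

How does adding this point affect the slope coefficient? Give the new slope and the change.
New slope β₁ = 3.6244 versus 2.7229 before: a change of +0.9015 (+33.1%).

The new point has HIGH LEVERAGE: x = 13.84 is far from the original mean x̄ = 46.59/8 ≈ 5.82 (original range [2.61, 7.99]).

Step 1: Update the sums with the new point (n goes from 8 to 9)
Σx  = 46.59 + 13.84 = 60.43
Σy  = 211.39 + 58.57 = 269.96
Σx² = 295.7697 + 13.84² = 295.7697 + 191.5456 = 487.3153
Σxy = 1297.6339 + 13.84×58.57 = 1297.6339 + 810.6088 = 2108.2427

Step 2: Recompute the slope with b₁ = (nΣxy − ΣxΣy) / (nΣx² − (Σx)²)
Numerator   = 9×2108.2427 − 60.43×269.96 = 18974.1843 − 16313.6828 = 2660.5015
Denominator = 9×487.3153 − 60.43² = 4385.8377 − 3651.7849 = 734.0528
b₁(new) = 2660.5015 / 734.0528 = 3.6244

(Same formula on the original sums: (8×1297.6339 − 46.59×211.39) / (8×295.7697 − 46.59²) = 532.4111 / 195.5295 = 2.7229, matching the given fit.)

Step 3: Change in slope
Δβ₁ = 3.6244 − 2.7229 = +0.9015
Relative change = +0.9015 / 2.7229 × 100% = +33.1%
→ the slope increases when the point is added.

A high-leverage point only changes the slope if it is off the original line; here y = 58.57 is above the original trend, so the slope increases.
In practice: check such a point for data-entry or measurement error; refit with and without it and report both if conclusions differ.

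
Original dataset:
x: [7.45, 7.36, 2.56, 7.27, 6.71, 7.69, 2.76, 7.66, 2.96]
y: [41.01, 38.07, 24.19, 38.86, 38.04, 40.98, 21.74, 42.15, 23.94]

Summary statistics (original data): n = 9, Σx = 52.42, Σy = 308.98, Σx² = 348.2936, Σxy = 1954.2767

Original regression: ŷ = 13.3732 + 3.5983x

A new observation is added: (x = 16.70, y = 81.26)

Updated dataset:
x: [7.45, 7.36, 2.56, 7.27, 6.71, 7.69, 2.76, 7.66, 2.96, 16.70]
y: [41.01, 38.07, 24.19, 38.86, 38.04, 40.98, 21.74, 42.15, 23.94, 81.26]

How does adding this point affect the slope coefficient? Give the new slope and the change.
Adding the point moves β₁ from 3.5983 to 4.1089, i.e. it increases by 0.5106 (+14.2%).

x = 16.70 lies well outside the original x-range [2.56, 7.69] (x̄ ≈ 5.82), so this observation has high leverage and can move the slope substantially.

Step 1: Update the sums with the new point (n goes from 9 to 10)
Σx  = 52.42 + 16.70 = 69.12
Σy  = 308.98 + 81.26 = 390.24
Σx² = 348.2936 + 16.70² = 348.2936 + 278.8900 = 627.1836
Σxy = 1954.2767 + 16.70×81.26 = 1954.2767 + 1357.0420 = 3311.3187

Step 2: Recompute the slope with b₁ = (nΣxy − ΣxΣy) / (nΣx² − (Σx)²)
Numerator   = 10×3311.3187 − 69.12×390.24 = 33113.1870 − 26973.3888 = 6139.7982
Denominator = 10×627.1836 − 69.12² = 6271.8360 − 4777.5744 = 1494.2616
b₁(new) = 6139.7982 / 1494.2616 = 4.1089

(Same formula on the original sums: (9×1954.2767 − 52.42×308.98) / (9×348.2936 − 52.42²) = 1391.7587 / 386.7860 = 3.5983, matching the given fit.)

Step 3: Change in slope
Δβ₁ = 4.1089 − 3.5983 = +0.5106
Relative change = +0.5106 / 3.5983 × 100% = +14.2%
→ the slope increases when the point is added.

Because the point sits above the extension of the original line at a high-leverage x, it tilts the fit up.
In practice: examine leverage (hᵢ) and Cook's distance rather than deleting it automatically.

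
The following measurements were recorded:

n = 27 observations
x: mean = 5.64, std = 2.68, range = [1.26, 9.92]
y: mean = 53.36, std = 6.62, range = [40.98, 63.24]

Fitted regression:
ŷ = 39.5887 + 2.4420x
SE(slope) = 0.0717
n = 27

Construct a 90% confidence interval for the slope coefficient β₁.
The 90% CI for β₁ is (2.3195, 2.5645)

Confidence interval for the slope:

The 90% CI for β₁ is: β̂₁ ± t*(α/2, n-2) × SE(β̂₁)

Step 1: Find critical t-value
- Confidence level = 0.9
- Degrees of freedom = n - 2 = 27 - 2 = 25
- t*(α/2, 25) = 1.7081

Step 2: Calculate margin of error
Margin = 1.7081 × 0.0717 = 0.1225

Step 3: Construct interval
CI = 2.4420 ± 0.1225
CI = (2.3195, 2.5645)

Interpretation: intervals built this way capture the true β₁ in 90% of repeated samples; here the plausible range for the per-unit effect of x on y is 2.3195 to 2.5645.
The interval does not include 0, suggesting a significant linear relationship.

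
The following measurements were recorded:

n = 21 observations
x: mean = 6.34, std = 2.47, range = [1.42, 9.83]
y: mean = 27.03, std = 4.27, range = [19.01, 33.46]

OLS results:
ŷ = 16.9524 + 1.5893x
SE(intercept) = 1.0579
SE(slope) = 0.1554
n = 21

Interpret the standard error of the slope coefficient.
The slope 1.5893 is pinned down to within about ±0.1554 (one SE) by these data — relative uncertainty 9.8%, i.e. precise.

SE(β̂₁) = 0.1554 says: if we drew many samples of n = 21 from the same population and refit each time, the fitted slopes would scatter with a standard deviation of roughly 0.1554 around the true β₁.

Relative precision:
- SE / |β̂₁| = 0.1554 / 1.5893 = 9.8%
- Rule of thumb (under 20%: precise; 20% to under 50%: moderately precise; 50% or more: imprecise) → precise

Link to the t-test: t = β̂₁ / SE(β̂₁) = 1.5893 / 0.1554 = 10.2272, the statistic for H₀: β₁ = 0.

What drives SE(β̂₁): wider spread of x values → smaller SE.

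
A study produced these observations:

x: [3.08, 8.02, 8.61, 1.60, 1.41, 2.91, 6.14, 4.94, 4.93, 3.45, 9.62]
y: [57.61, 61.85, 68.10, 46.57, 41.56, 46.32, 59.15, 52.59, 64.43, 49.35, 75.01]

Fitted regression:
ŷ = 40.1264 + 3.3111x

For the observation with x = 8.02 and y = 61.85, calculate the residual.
Residual = -4.8314

The residual is the difference between the actual value and the predicted value:

Residual = y - ŷ

Step 1: Calculate predicted value
ŷ = 40.1264 + 3.3111 × 8.02
ŷ = 66.6814

Step 2: Calculate residual
Residual = 61.85 - 66.6814
Residual = -4.8314

The residual is negative, so the observed y = 61.85 sits below the regression line (the line overestimates it by 4.8314).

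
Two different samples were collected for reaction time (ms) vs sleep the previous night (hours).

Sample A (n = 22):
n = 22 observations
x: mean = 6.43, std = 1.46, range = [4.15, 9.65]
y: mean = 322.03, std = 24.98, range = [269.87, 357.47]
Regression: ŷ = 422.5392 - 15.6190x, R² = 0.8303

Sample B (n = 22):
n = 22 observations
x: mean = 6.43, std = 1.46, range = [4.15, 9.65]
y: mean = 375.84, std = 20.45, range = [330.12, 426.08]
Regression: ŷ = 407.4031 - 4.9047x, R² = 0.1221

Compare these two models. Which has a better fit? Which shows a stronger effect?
Model A has the better fit (R² = 0.8303 vs 0.1221). Model A shows the stronger effect (|β₁| = 15.6190 vs 4.9047).

Model Comparison:

Fit — compare R²:
- Model A: R² = 0.8303 → 83.03% of variance in reaction time explained
- Model B: R² = 0.1221 → 12.21% of variance in reaction time explained
- 0.8303 > 0.1221 → Model A has the better fit

Which has the larger per-hour effect? (|β₁|)
- Model A: β₁ = -15.6190 → predicted reaction time falls 15.6190 ms per additional hour of sleep
- Model B: β₁ = -4.9047 → predicted reaction time falls 4.9047 ms per additional hour of sleep
- |-15.6190| > |-4.9047| → Model A shows the stronger marginal effect

Note: The two samples could reflect different populations, time periods, or measurement quality.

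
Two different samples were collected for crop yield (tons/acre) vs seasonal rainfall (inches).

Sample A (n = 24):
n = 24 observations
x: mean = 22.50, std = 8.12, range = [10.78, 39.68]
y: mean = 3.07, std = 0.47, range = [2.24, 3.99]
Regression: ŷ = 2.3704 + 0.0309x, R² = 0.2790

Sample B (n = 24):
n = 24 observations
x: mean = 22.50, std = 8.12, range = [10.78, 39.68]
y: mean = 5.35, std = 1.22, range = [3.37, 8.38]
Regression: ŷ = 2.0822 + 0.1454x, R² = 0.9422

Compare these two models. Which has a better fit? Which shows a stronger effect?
Model B has the better fit (R² = 0.9422 vs 0.2790). Model B shows the stronger effect (|β₁| = 0.1454 vs 0.0309).

Model Comparison:

Fit — compare R²:
- Model A: R² = 0.2790 → 27.90% of variance in crop yield explained
- Model B: R² = 0.9422 → 94.22% of variance in crop yield explained
- 0.9422 > 0.2790 → Model B has the better fit

Effect size (slope magnitude):
- Model A: β₁ = 0.0309 → predicted crop yield rises 0.0309 tons/acre per additional inch of rainfall
- Model B: β₁ = 0.1454 → predicted crop yield rises 0.1454 tons/acre per additional inch of rainfall
- |0.0309| < |0.1454| → Model B shows the stronger marginal effect

Notes:
- R² measures how tightly points cluster around the line; β₁ measures how steep the line is — they answer different questions.
- A steeper slope doesn't make a better model if the scatter around the line is large.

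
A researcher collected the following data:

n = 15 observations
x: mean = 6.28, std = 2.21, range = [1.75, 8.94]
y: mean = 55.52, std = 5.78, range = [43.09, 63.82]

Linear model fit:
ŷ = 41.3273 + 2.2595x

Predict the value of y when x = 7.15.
ŷ = 57.4827

x = 7.15 lies inside the observed range [1.75, 8.94], so the fitted equation applies directly:

ŷ = 41.3273 + 2.2595 × 7.15
ŷ = 41.3273 + 16.1554
ŷ = 57.4827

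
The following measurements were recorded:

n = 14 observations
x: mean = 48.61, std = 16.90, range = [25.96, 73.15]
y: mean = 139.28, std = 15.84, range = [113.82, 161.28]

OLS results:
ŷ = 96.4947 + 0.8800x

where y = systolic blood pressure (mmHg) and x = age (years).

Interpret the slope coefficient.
On average, blood pressure is about 0.8800 mmHg higher for every extra year of age.

β₁ = 0.8800 is the change in predicted blood pressure (mmHg) per additional year of age.

Interpretation:
- Age up by 1 year → predicted blood pressure increases by 0.8800 mmHg
- This is a linear approximation: the same per-unit change is assumed across the whole observed x range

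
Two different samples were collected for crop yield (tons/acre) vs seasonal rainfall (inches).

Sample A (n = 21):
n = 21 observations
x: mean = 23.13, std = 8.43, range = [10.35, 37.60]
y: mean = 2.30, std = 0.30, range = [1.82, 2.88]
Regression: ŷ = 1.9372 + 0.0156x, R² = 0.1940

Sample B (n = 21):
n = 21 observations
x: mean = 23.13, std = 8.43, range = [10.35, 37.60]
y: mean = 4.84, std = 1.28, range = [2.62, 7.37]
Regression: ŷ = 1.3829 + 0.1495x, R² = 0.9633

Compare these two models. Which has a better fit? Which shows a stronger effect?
Model B has the better fit (R² = 0.9633 vs 0.1940). Model B shows the stronger effect (|β₁| = 0.1495 vs 0.0156).

Model Comparison:

Fit — compare R²:
- Model A: R² = 0.1940 → 19.40% of variance in crop yield explained
- Model B: R² = 0.9633 → 96.33% of variance in crop yield explained
- 0.9633 > 0.1940 → Model B has the better fit

Which has the larger per-inch effect? (|β₁|)
- Model A: β₁ = 0.0156 → predicted crop yield rises 0.0156 tons/acre per additional inch of rainfall
- Model B: β₁ = 0.1495 → predicted crop yield rises 0.1495 tons/acre per additional inch of rainfall
- |0.0156| < |0.1495| → Model B shows the stronger marginal effect

Notes:
- A steeper slope doesn't make a better model if the scatter around the line is large.
- A better fit (higher R²) doesn't necessarily mean a more important relationship.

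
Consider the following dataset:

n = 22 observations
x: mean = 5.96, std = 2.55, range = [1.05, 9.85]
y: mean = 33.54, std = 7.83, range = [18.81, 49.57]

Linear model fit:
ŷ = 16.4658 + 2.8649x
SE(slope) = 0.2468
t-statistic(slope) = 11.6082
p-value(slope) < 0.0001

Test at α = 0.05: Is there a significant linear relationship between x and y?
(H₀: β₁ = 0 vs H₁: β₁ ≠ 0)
Since p-value < 0.0001 < α = 0.05, reject H₀ — the slope is significantly different from 0.

Hypothesis test for the slope coefficient:

H₀: β₁ = 0 (no linear relationship)
H₁: β₁ ≠ 0 (linear relationship exists)

Test statistic: t = β̂₁ / SE(β̂₁) = 2.8649 / 0.2468 = 11.6082

With df = 20, the two-sided p-value for |t| = 11.6082 is <0.0001.

Decision rule: reject H₀ if p-value < α.
p-value < 0.0001 < α = 0.05 → reject H₀.

Conclusion: the linear association between x and y is significant at the 5% level.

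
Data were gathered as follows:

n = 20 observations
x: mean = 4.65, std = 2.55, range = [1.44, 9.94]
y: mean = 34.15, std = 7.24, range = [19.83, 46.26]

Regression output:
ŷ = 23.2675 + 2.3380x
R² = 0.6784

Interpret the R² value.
The model explains 67.84% of the variance in y (R² = 0.6784), leaving 32.16% unexplained; the fit is moderate.

The coefficient of determination R² is the fraction of the total variation in y that the fitted line accounts for.

Here R² = 0.6784:
- Explained: 67.84% of the variation in y
- Unexplained (residual): 100% − 67.84% = 32.16%
- Rule of thumb (below 0.3 weak; 0.3 to below 0.7 moderate; 0.7 and above strong) → moderate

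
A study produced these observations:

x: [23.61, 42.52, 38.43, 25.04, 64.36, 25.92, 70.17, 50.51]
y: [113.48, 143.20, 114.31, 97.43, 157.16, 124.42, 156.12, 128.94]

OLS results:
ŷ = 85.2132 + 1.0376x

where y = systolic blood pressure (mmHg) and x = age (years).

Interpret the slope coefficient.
An increase of one year in age is associated with a 1.0376 mmHg increase in predicted blood pressure.

The slope β₁ = 1.0376 gives the rate at which the fitted blood pressure changes with age.

Interpretation:
- Age up by 1 year → predicted blood pressure increases by 1.0376 mmHg
- The effect is assumed constant over the observed range of x (linearity)
- The slope describes association in these data, not necessarily a causal effect

The intercept β₀ = 85.2132 is the predicted blood pressure when age = 0; since the smallest observed x is 23.61, this is an extrapolation and mainly anchors the line.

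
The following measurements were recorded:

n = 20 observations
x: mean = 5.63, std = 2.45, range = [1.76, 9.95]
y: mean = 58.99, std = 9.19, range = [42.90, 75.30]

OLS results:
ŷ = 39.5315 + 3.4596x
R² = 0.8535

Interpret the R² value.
R² = 0.8535 means 85.35% of the variation in y is explained by the linear relationship with x. This indicates a strong fit.

R² (coefficient of determination) measures the proportion of variance in y explained by the regression model.

Here R² = 0.8535:
- Explained: 85.35% of the variation in y
- Unexplained (residual): 100% − 85.35% = 14.65%
- Rule of thumb (below 0.3 weak; 0.3 to below 0.7 moderate; 0.7 and above strong) → strong

Calculation: R² = 1 − (SS_res / SS_tot), where SS_res is the sum of squared residuals and SS_tot the total sum of squares.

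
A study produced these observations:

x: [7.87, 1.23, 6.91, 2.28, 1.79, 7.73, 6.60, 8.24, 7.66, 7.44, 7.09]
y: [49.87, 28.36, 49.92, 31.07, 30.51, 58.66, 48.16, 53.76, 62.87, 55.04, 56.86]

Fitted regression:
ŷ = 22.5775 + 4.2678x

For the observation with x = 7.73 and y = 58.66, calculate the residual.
Residual = 3.0924

The residual is the difference between the actual value and the predicted value:

Residual = y - ŷ

Step 1: Calculate predicted value
ŷ = 22.5775 + 4.2678 × 7.73
ŷ = 55.5676

Step 2: Calculate residual
Residual = 58.66 - 55.5676
Residual = 3.0924

The residual is positive, so the observed y = 58.66 sits above the regression line (the line underestimates it by 3.0924).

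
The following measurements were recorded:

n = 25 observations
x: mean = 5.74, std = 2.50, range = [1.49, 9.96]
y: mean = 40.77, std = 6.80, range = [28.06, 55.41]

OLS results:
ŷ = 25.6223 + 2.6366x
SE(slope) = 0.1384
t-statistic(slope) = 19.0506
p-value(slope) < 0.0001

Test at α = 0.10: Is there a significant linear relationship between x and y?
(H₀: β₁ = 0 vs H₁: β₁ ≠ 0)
Since p-value < 0.0001 < α = 0.10, reject H₀ — the slope is significantly different from 0.

Hypothesis test for the slope coefficient:

H₀: β₁ = 0 (no linear relationship)
H₁: β₁ ≠ 0 (linear relationship exists)

Test statistic: t = β̂₁ / SE(β̂₁) = 2.6366 / 0.1384 = 19.0506

p < 0.0001: how often a slope estimate this far from 0 (in SE units) would arise by chance if β₁ were truly 0.

Decision rule: reject H₀ if p-value < α.
p-value < 0.0001 < α = 0.10 → reject H₀.

There is sufficient evidence at the 10% significance level to conclude that a linear relationship exists between x and y.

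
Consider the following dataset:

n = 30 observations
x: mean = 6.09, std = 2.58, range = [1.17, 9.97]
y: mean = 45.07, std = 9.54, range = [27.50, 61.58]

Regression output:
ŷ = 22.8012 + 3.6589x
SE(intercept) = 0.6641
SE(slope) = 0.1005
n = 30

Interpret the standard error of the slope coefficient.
The slope 3.6589 is pinned down to within about ±0.1005 (one SE) by these data — relative uncertainty 2.7%, i.e. precise.

What SE measures:
- The standard error quantifies the sampling variability of the coefficient estimate
- It is the estimated standard deviation of β̂₁ across hypothetical repeated samples of the same size
- Smaller SE → more precise estimate

Relative precision:
- SE / |β̂₁| = 0.1005 / 3.6589 = 2.7%
- Rule of thumb (under 20%: precise; 20% to under 50%: moderately precise; 50% or more: imprecise) → precise

Rough 95% range (±2 SE): 3.6589 ± 0.2010 → (3.4579, 3.8599).

What drives SE(β̂₁): more residual scatter → larger SE; wider spread of x values → smaller SE.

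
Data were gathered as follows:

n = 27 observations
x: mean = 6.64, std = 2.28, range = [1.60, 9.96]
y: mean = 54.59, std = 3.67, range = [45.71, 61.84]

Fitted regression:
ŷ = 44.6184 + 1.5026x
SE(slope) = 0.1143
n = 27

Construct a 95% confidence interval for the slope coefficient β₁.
The 95% CI for β₁ is (1.2672, 1.7380)

Confidence interval for the slope:

The 95% CI for β₁ is: β̂₁ ± t*(α/2, n-2) × SE(β̂₁)

Step 1: Find critical t-value
- Confidence level = 0.95
- Degrees of freedom = n - 2 = 27 - 2 = 25
- t*(α/2, 25) = 2.0595

Step 2: Calculate margin of error
Margin = 2.0595 × 0.1143 = 0.2354

Step 3: Construct interval
CI = 1.5026 ± 0.2354
CI = (1.2672, 1.7380)

Interpretation: We are 95% confident that the true slope β₁ lies between 1.2672 and 1.7380.
The interval does not include 0, suggesting a significant linear relationship.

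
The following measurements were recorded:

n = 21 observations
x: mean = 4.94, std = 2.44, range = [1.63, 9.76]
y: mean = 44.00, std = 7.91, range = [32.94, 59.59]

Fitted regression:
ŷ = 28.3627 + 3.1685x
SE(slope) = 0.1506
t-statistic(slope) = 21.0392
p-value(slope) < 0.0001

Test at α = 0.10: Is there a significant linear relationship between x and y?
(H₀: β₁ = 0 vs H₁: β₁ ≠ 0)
Reject H₀: p-value < 0.0001 < α = 0.10. The linear relationship is significant at the 10% level.

Hypothesis test for the slope coefficient:

H₀: β₁ = 0 (no linear relationship)
H₁: β₁ ≠ 0 (linear relationship exists)

Test statistic: t = β̂₁ / SE(β̂₁) = 3.1685 / 0.1506 = 21.0392

p < 0.0001: how often a slope estimate this far from 0 (in SE units) would arise by chance if β₁ were truly 0.

Decision rule: reject H₀ if p-value < α.
p-value < 0.0001 < α = 0.10 → reject H₀.

There is sufficient evidence at the 10% significance level to conclude that a linear relationship exists between x and y.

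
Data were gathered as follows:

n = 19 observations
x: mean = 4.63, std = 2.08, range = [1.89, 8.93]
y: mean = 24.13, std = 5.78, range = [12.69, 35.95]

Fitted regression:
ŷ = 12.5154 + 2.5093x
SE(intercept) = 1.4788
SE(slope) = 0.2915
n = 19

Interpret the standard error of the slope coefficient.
SE(β̂₁) = 0.2915 is the estimated standard deviation of the slope estimate across repeated samples; relative to β̂₁ = 2.5093 that is 11.6%, a precise estimate.

SE(β̂₁) = 0.2915 says: if we drew many samples of n = 19 from the same population and refit each time, the fitted slopes would scatter with a standard deviation of roughly 0.2915 around the true β₁.

Relative precision:
- SE / |β̂₁| = 0.2915 / 2.5093 = 11.6%
- Rule of thumb (under 20%: precise; 20% to under 50%: moderately precise; 50% or more: imprecise) → precise

Rough 95% range (±2 SE): 2.5093 ± 0.5830 → (1.9263, 3.0923).

What drives SE(β̂₁): more residual scatter → larger SE; wider spread of x values → smaller SE.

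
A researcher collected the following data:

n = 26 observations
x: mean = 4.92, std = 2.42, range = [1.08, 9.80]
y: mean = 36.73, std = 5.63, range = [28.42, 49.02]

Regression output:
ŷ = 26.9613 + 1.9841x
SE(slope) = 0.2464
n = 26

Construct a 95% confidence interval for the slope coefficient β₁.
The 95% CI for β₁ is (1.4756, 2.4926)

Confidence interval for the slope:

The 95% CI for β₁ is: β̂₁ ± t*(α/2, n-2) × SE(β̂₁)

Step 1: Find critical t-value
- Confidence level = 0.95
- Degrees of freedom = n - 2 = 26 - 2 = 24
- t*(α/2, 24) = 2.0639

Step 2: Calculate margin of error
Margin = 2.0639 × 0.2464 = 0.5085

Step 3: Construct interval
CI = 1.9841 ± 0.5085
CI = (1.4756, 2.4926)

Interpretation: intervals built this way capture the true β₁ in 95% of repeated samples; here the plausible range for the per-unit effect of x on y is 1.4756 to 2.4926.
The interval does not include 0, suggesting a significant linear relationship.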